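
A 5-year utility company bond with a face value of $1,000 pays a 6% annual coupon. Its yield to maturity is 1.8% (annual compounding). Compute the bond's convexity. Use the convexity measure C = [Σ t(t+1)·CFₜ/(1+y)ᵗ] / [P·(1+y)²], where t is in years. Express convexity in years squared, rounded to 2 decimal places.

With y = 0.018:
  t   CF        PV=CF/(1+0.018)^t    t·PV        t(t+1)·PV
  1        60.00        58.9391        58.9391         117.8782
  2        60.00        57.8970       115.7939         347.3817
  3        60.00        56.8732       170.6197         682.4788
  4        60.00        55.8676       223.4705       1,117.3523
  5     1,060.00       969.5428     4,847.7139      29,086.2833
  Σ                  1,199.1197     5,416.5370      31,351.3743
P = 1,199.1197.
Convexity = Σ t(t+1)·PV / [P·(1+y)²] = 31,351.3743 / (1,199.1197 × 1.036324) = 25.22891.

25.23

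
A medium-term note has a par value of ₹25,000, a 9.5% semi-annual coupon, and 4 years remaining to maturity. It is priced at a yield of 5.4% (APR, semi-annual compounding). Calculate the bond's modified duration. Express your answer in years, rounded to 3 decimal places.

Periodic yield y = 0.027. First find Macaulay duration:
  t   CF        PV=CF/(1+0.027)^t    t·PV
  1     1,187.50     1,156.2804     1,156.2804
  2     1,187.50     1,125.8816     2,251.7632
  3     1,187.50     1,096.2820     3,288.8460
  4     1,187.50     1,067.4606     4,269.8423
  5     1,187.50     1,039.3969     5,196.9843
  6     1,187.50     1,012.0709     6,072.4257
  7     1,187.50       985.4634     6,898.2440
  8    26,187.50    21,160.7225   169,285.7798
  Σ                 28,643.5584   198,420.1658
P = 28,643.5584; Macaulay duration = 198,420.1658 / 28,643.5584 = 6.92722 half-year periods = 3.46361 years.
Modified duration = D_Mac / (1 + y) = 3.46361 / 1.027 = 3.37255 years.

3.373 years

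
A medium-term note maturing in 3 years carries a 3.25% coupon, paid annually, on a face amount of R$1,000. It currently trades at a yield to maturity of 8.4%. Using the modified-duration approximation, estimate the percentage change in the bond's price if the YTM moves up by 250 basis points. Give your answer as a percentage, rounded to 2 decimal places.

Periodic yield y = 0.084. Modified duration first:
  t   CF        PV=CF/(1+0.084)^t    t·PV
  1        32.50        29.9815        29.9815
  2        32.50        27.6583        55.3165
  3     1,032.50       810.5918     2,431.7754
  Σ                    868.2316     2,517.0735
P = 868.2316; D_Mac = 2.89908 yrs; D_mod = 2.89908/(1+0.084) = 2.67443 yrs.
ΔP/P ≈ -D_mod · Δy = -2.67443 × (+0.025) = -0.066861 = -6.6861%.

-6.69%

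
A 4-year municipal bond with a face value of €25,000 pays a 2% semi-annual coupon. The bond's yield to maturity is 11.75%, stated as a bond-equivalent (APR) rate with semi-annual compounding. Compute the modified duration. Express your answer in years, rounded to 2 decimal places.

3.62 years

Periodic yield y = 0.05875. First find Macaulay duration:
  t   CF        PV=CF/(1+0.05875)^t    t·PV
  1       250.00       236.1275       236.1275
  2       250.00       223.0248       446.0496
  3       250.00       210.6492       631.9475
  4       250.00       198.9602       795.8410
  5       250.00       187.9200       939.5998
  6       250.00       177.4923     1,064.9537
  7       250.00       167.6432     1,173.5027
  8    25,250.00    15,992.4130   127,939.3037
  Σ                 17,394.2302   133,227.3254
P = 17,394.2302; Macaulay duration = 133,227.3254 / 17,394.2302 = 7.65928 half-year periods = 3.82964 years.
Modified duration = D_Mac / (1 + y) = 3.82964 / 1.05875 = 3.61713 years.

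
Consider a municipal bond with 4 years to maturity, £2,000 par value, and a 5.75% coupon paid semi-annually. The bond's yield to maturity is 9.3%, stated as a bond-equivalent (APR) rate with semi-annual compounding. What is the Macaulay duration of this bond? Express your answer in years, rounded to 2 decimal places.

Periodic yield y = 0.0465. Discount each cash flow and weight by its period:
  t   CF        PV=CF/(1+0.0465)^t    t·PV
  1        57.50        54.9451        54.9451
  2        57.50        52.5036       105.0073
  3        57.50        50.1707       150.5121
  4        57.50        47.9414       191.7657
  5        57.50        45.8112       229.0560
  6        57.50        43.7756       262.6538
  7        57.50        41.8305       292.8136
  8     2,057.50     1,430.2962    11,442.3695
  Σ                  1,767.2744    12,729.1231
Price P = Σ PV = 1,767.2744.
Macaulay duration = Σ(t·PV) / P = 12,729.1231 / 1,767.2744 = 7.20269 half-year periods.
In years: 7.20269 / 2 = 3.60134 years.

3.60 years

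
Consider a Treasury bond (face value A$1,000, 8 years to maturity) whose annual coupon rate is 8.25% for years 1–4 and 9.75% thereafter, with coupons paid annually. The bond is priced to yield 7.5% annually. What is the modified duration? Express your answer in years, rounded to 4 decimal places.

Periodic yield y = 0.075. First find Macaulay duration:
  t   CF        PV=CF/(1+0.075)^t    t·PV
  1        82.50        76.7442        76.7442
  2        82.50        71.3899       142.7799
  3        82.50        66.4092       199.2277
  4        82.50        61.7760       247.1042
  5        97.50        67.9145       339.5723
  6        97.50        63.1762       379.0575
  7        97.50        58.7686       411.3802
  8     1,097.50       615.3707     4,922.9656
  Σ                  1,081.5494     6,718.8316
P = 1,081.5494; Macaulay duration = 6,718.8316 / 1,081.5494 = 6.21223 years.
Modified duration = D_Mac / (1 + y) = 6.21223 / 1.075 = 5.77882 years.

5.7788 years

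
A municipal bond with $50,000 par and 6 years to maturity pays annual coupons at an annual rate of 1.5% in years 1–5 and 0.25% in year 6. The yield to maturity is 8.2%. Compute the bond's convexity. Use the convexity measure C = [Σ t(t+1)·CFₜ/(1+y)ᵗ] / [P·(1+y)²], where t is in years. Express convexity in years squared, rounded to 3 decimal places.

33.712

With y = 0.082:
  t   CF        PV=CF/(1+0.082)^t    t·PV        t(t+1)·PV
  1       750.00       693.1608       693.1608       1,386.3216
  2       750.00       640.6292     1,281.2584       3,843.7753
  3       750.00       592.0788     1,776.2363       7,104.9451
  4       750.00       547.2077     2,188.8309      10,944.1545
  5       750.00       505.7373     2,528.6863      15,172.1181
  6    50,125.00    31,238.5467   187,431.2801   1,312,018.9610
  Σ                 34,217.3605   195,899.4529   1,350,470.2756
P = 34,217.3605.
Convexity = Σ t(t+1)·PV / [P·(1+y)²] = 1,350,470.2756 / (34,217.3605 × 1.170724) = 33.71196.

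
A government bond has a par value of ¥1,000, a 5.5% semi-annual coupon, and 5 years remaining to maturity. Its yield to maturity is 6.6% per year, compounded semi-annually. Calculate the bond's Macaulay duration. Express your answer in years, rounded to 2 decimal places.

4.42 years

Periodic yield y = 0.033. Discount each cash flow and weight by its period:
  t   CF        PV=CF/(1+0.033)^t    t·PV
  1        27.50        26.6215        26.6215
  2        27.50        25.7710        51.5421
  3        27.50        24.9478        74.8433
  4        27.50        24.1508        96.6032
  5        27.50        23.3793       116.8964
  6        27.50        22.6324       135.7944
  7        27.50        21.9094       153.3658
  8        27.50        21.2095       169.6759
  9        27.50        20.5319       184.7874
  10    1,027.50       742.6405     7,426.4048
  Σ                    953.7941     8,436.5347
Price P = Σ PV = 953.7941.
Macaulay duration = Σ(t·PV) / P = 8,436.5347 / 953.7941 = 8.84524 half-year periods.
In years: 8.84524 / 2 = 4.42262 years.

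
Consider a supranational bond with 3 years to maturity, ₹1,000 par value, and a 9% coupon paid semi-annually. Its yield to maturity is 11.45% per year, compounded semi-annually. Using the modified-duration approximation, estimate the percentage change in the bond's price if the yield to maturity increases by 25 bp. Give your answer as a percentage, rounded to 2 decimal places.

Periodic yield y = 0.05725. Modified duration first:
  t   CF        PV=CF/(1+0.05725)^t    t·PV
  1        45.00        42.5633        42.5633
  2        45.00        40.2585        80.5169
  3        45.00        38.0785       114.2354
  4        45.00        36.0165       144.0661
  5        45.00        34.0662       170.3311
  6     1,045.00       748.2559     4,489.5352
  Σ                    939.2388     5,041.2479
P = 939.2388; D_Mac = 5.36738 half-year periods = 2.68369 yrs; D_mod = 2.68369/(1+0.05725) = 2.53837 yrs.
ΔP/P ≈ -D_mod · Δy = -2.53837 × (+0.0025) = -0.006346 = -0.6346%.

-0.63%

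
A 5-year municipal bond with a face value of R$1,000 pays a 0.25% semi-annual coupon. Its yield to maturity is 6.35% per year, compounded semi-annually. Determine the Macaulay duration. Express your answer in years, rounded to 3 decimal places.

4.966 years

Periodic yield y = 0.03175. Discount each cash flow and weight by its period:
  t   CF        PV=CF/(1+0.03175)^t    t·PV
  1         1.25         1.2115         1.2115
  2         1.25         1.1743         2.3485
  3         1.25         1.1381         3.4143
  4         1.25         1.1031         4.4124
  5         1.25         1.0691         5.3457
  6         1.25         1.0362         6.2175
  7         1.25         1.0044         7.0305
  8         1.25         0.9735         7.7876
  9         1.25         0.9435         8.4915
  10    1,001.25       732.4833     7,324.8334
  Σ                    742.1370     7,371.0930
Price P = Σ PV = 742.1370.
Macaulay duration = Σ(t·PV) / P = 7,371.0930 / 742.1370 = 9.93225 half-year periods.
In years: 9.93225 / 2 = 4.96613 years.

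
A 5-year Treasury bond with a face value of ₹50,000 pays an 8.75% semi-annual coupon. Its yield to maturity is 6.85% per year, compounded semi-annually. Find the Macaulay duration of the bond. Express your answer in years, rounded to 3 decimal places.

4.192 years

Periodic yield y = 0.03425. Discount each cash flow and weight by its period:
  t   CF        PV=CF/(1+0.03425)^t    t·PV
  1     2,187.50     2,115.0592     2,115.0592
  2     2,187.50     2,045.0174     4,090.0348
  3     2,187.50     1,977.2950     5,931.8851
  4     2,187.50     1,911.8153     7,647.2614
  5     2,187.50     1,848.5041     9,242.5204
  6     2,187.50     1,787.2894    10,723.7365
  7     2,187.50     1,728.1019    12,096.7135
  8     2,187.50     1,670.8745    13,366.9958
  9     2,187.50     1,615.5422    14,539.8794
  10   52,187.50    37,265.8642   372,658.6421
  Σ                 53,965.3632   452,412.7282
Price P = Σ PV = 53,965.3632.
Macaulay duration = Σ(t·PV) / P = 452,412.7282 / 53,965.3632 = 8.38339 half-year periods.
In years: 8.38339 / 2 = 4.19170 years.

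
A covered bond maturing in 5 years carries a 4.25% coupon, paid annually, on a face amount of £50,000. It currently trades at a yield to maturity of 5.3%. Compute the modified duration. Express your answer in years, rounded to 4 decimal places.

4.3666 years

Periodic yield y = 0.053. First find Macaulay duration:
  t   CF        PV=CF/(1+0.053)^t    t·PV
  1     2,125.00     2,018.0437     2,018.0437
  2     2,125.00     1,916.4707     3,832.9415
  3     2,125.00     1,820.0102     5,460.0306
  4     2,125.00     1,728.4047     6,913.6190
  5    52,125.00    40,262.8221   201,314.1104
  Σ                 47,745.7514   219,538.7452
P = 47,745.7514; Macaulay duration = 219,538.7452 / 47,745.7514 = 4.59808 years.
Modified duration = D_Mac / (1 + y) = 4.59808 / 1.053 = 4.36665 years.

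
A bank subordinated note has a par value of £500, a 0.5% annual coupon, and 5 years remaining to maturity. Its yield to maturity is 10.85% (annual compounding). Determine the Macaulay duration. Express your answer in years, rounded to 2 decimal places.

4.93 years

Periodic yield y = 0.1085. Discount each cash flow and weight by its year:
  t   CF        PV=CF/(1+0.1085)^t    t·PV
  1         2.50         2.2553         2.2553
  2         2.50         2.0346         4.0691
  3         2.50         1.8354         5.5062
  4         2.50         1.6558         6.6230
  5       502.50       300.2324     1,501.1621
  Σ                    308.0134     1,519.6157
Price P = Σ PV = 308.0134.
Macaulay duration = Σ(t·PV) / P = 1,519.6157 / 308.0134 = 4.93360 years.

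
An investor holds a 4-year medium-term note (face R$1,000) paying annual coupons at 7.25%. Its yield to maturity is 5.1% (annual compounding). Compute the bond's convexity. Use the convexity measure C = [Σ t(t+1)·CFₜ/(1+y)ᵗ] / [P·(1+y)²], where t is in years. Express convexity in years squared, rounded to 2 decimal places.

15.87

With y = 0.051:
  t   CF        PV=CF/(1+0.051)^t    t·PV        t(t+1)·PV
  1        72.50        68.9819        68.9819         137.9638
  2        72.50        65.6346       131.2691         393.8074
  3        72.50        62.4496       187.3489         749.3955
  4     1,072.50       878.9951     3,515.9803      17,579.9013
  Σ                  1,076.0612     3,903.5802      18,861.0680
P = 1,076.0612.
Convexity = Σ t(t+1)·PV / [P·(1+y)²] = 18,861.0680 / (1,076.0612 × 1.104601) = 15.86806.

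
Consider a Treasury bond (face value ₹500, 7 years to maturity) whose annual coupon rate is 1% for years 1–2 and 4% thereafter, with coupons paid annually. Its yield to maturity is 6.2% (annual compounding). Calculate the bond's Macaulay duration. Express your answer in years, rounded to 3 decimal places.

6.495 years

Periodic yield y = 0.062. Discount each cash flow and weight by its year:
  t   CF        PV=CF/(1+0.062)^t    t·PV
  1         5.00         4.7081         4.7081
  2         5.00         4.4332         8.8665
  3        20.00        16.6977        50.0931
  4        20.00        15.7229        62.8915
  5        20.00        14.8050        74.0248
  6        20.00        13.9406        83.6439
  7       520.00       341.2964     2,389.0749
  Σ                    411.6039     2,673.3028
Price P = Σ PV = 411.6039.
Macaulay duration = Σ(t·PV) / P = 2,673.3028 / 411.6039 = 6.49484 years.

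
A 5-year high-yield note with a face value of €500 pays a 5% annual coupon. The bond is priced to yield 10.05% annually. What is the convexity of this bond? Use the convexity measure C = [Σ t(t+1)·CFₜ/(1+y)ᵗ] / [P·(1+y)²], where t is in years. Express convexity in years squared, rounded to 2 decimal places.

21.42

With y = 0.1005:
  t   CF        PV=CF/(1+0.1005)^t    t·PV        t(t+1)·PV
  1        25.00        22.7169        22.7169          45.4339
  2        25.00        20.6424        41.2848         123.8543
  3        25.00        18.7573        56.2718         225.0874
  4        25.00        17.0443        68.1773         340.8865
  5       525.00       325.2438     1,626.2192       9,757.3150
  Σ                    404.4048     1,814.6700      10,492.5770
P = 404.4048.
Convexity = Σ t(t+1)·PV / [P·(1+y)²] = 10,492.5770 / (404.4048 × 1.211100) = 21.42327.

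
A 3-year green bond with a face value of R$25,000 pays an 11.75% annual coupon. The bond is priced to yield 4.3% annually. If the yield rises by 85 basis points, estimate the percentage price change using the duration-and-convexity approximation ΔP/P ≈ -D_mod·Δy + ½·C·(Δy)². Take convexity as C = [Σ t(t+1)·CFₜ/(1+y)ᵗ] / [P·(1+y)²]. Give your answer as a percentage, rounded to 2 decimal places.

-2.18%

With y = 0.043:
  t   CF        PV=CF/(1+0.043)^t    t·PV        t(t+1)·PV
  1     2,937.50     2,816.3950     2,816.3950       5,632.7900
  2     2,937.50     2,700.2829     5,400.5657      16,201.6971
  3    27,937.50    24,622.6400    73,867.9200     295,471.6798
  Σ                 30,139.3179    82,084.8807     317,306.1670
P = 30,139.3179; D_Mac = 2.72351 yrs; D_mod = 2.61123 yrs; C = 9.67780.
Duration effect: -2.61123 × (+0.0085) = -0.022195
Convexity effect: 0.5 × 9.67780 × (0.0085)² = +0.0003496
ΔP/P ≈ -0.022195 + 0.0003496 = -0.021846 = -2.1846%.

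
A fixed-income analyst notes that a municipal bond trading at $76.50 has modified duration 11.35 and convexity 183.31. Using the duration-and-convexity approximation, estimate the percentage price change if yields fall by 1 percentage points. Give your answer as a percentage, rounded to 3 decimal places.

+12.267%

Duration effect: -D_mod·Δy = -11.35 × (-0.01) = +0.113500
Convexity effect: ½·C·(Δy)² = 0.5 × 183.31 × (-0.01)² = +0.0091655
ΔP/P ≈ +0.113500 + 0.0091655 = +0.1226655
= +12.26655%.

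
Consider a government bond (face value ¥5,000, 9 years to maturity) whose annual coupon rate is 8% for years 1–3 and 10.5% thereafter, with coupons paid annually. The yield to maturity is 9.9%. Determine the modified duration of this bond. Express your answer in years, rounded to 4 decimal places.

Periodic yield y = 0.099. First find Macaulay duration:
  t   CF        PV=CF/(1+0.099)^t    t·PV
  1       400.00       363.9672       363.9672
  2       400.00       331.1804       662.3608
  3       400.00       301.3470       904.0411
  4       525.00       359.8890     1,439.5559
  5       525.00       327.4695     1,637.3474
  6       525.00       297.9704     1,787.8225
  7       525.00       271.1287     1,897.9007
  8       525.00       246.7049     1,973.6391
  9     5,525.00     2,362.3979    21,261.5812
  Σ                  4,862.0550    31,928.2160
P = 4,862.0550; Macaulay duration = 31,928.2160 / 4,862.0550 = 6.56682 years.
Modified duration = D_Mac / (1 + y) = 6.56682 / 1.099 = 5.97526 years.

5.9753 years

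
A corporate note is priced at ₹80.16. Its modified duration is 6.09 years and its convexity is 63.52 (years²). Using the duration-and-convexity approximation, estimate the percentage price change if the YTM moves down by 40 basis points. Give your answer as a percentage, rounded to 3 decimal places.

Duration effect: -D_mod·Δy = -6.09 × (-0.004) = +0.024360
Convexity effect: ½·C·(Δy)² = 0.5 × 63.52 × (-0.004)² = +0.00050816
ΔP/P ≈ +0.024360 + 0.00050816 = +0.02486816
= +2.486816%.

+2.487%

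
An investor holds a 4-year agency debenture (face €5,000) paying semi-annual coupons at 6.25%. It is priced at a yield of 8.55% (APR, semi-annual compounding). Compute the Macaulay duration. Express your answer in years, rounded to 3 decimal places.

Periodic yield y = 0.04275. Discount each cash flow and weight by its period:
  t   CF        PV=CF/(1+0.04275)^t    t·PV
  1       156.25       149.8442       149.8442
  2       156.25       143.7009       287.4019
  3       156.25       137.8096       413.4288
  4       156.25       132.1598       528.6390
  5       156.25       126.7416       633.7078
  6       156.25       121.5455       729.2729
  7       156.25       116.5624       815.9371
  8     5,156.25     3,688.8617    29,510.8939
  Σ                  4,617.2257    33,069.1255
Price P = Σ PV = 4,617.2257.
Macaulay duration = Σ(t·PV) / P = 33,069.1255 / 4,617.2257 = 7.16212 half-year periods.
In years: 7.16212 / 2 = 3.58106 years.

3.581 years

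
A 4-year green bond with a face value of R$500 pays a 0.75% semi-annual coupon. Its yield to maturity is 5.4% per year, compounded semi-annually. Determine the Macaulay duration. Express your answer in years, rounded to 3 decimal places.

3.942 years

Periodic yield y = 0.027. Discount each cash flow and weight by its period:
  t   CF        PV=CF/(1+0.027)^t    t·PV
  1        1.875         1.8257         1.8257
  2        1.875         1.7777         3.5554
  3        1.875         1.7310         5.1929
  4        1.875         1.6855         6.7419
  5        1.875         1.6412         8.2058
  6        1.875         1.5980         9.5880
  7        1.875         1.5560        10.8920
  8      501.875       405.5384     3,244.3074
  Σ                    417.3534     3,290.3091
Price P = Σ PV = 417.3534.
Macaulay duration = Σ(t·PV) / P = 3,290.3091 / 417.3534 = 7.88375 half-year periods.
In years: 7.88375 / 2 = 3.94187 years.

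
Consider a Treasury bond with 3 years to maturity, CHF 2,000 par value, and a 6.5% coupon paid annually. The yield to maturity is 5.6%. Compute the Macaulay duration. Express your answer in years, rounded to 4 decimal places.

2.8229 years

Periodic yield y = 0.056. Discount each cash flow and weight by its year:
  t   CF        PV=CF/(1+0.056)^t    t·PV
  1       130.00       123.1061       123.1061
  2       130.00       116.5777       233.1554
  3     2,130.00     1,808.7888     5,426.3663
  Σ                  2,048.4725     5,782.6277
Price P = Σ PV = 2,048.4725.
Macaulay duration = Σ(t·PV) / P = 5,782.6277 / 2,048.4725 = 2.82290 years.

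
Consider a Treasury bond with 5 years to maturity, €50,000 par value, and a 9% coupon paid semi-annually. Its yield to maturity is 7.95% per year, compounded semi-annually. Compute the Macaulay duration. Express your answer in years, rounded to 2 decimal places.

4.16 years

Periodic yield y = 0.03975. Discount each cash flow and weight by its period:
  t   CF        PV=CF/(1+0.03975)^t    t·PV
  1     2,250.00     2,163.9817     2,163.9817
  2     2,250.00     2,081.2520     4,162.5039
  3     2,250.00     2,001.6850     6,005.0549
  4     2,250.00     1,925.1599     7,700.6395
  5     2,250.00     1,851.5604     9,257.8018
  6     2,250.00     1,780.7746    10,684.6474
  7     2,250.00     1,712.6949    11,988.8646
  8     2,250.00     1,647.2180    13,177.7442
  9     2,250.00     1,584.2443    14,258.1988
  10   52,250.00    35,383.1916   353,831.9162
  Σ                 52,131.7624   433,231.3531
Price P = Σ PV = 52,131.7624.
Macaulay duration = Σ(t·PV) / P = 433,231.3531 / 52,131.7624 = 8.31031 half-year periods.
In years: 8.31031 / 2 = 4.15516 years.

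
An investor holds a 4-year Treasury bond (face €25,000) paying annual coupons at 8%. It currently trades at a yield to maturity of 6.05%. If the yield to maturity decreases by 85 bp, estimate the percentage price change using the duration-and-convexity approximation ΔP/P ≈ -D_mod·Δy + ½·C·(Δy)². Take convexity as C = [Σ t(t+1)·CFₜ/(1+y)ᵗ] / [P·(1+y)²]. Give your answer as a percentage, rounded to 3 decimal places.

+2.934%

With y = 0.0605:
  t   CF        PV=CF/(1+0.0605)^t    t·PV        t(t+1)·PV
  1     2,000.00     1,885.9029     1,885.9029       3,771.8058
  2     2,000.00     1,778.3148     3,556.6297      10,669.8890
  3     2,000.00     1,676.8645     5,030.5936      20,122.3743
  4    27,000.00    21,346.2245    85,384.8980     426,924.4901
  Σ                 26,687.3067    95,858.0241     461,488.5591
P = 26,687.3067; D_Mac = 3.59190 yrs; D_mod = 3.38698 yrs; C = 15.37570.
Duration effect: -3.38698 × (-0.0085) = +0.028789
Convexity effect: 0.5 × 15.37570 × (-0.0085)² = +0.0005554
ΔP/P ≈ +0.028789 + 0.0005554 = +0.029345 = +2.9345%.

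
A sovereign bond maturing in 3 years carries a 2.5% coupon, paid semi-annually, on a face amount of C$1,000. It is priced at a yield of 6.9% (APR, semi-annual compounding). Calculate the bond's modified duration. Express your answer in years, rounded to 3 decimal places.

2.805 years

Periodic yield y = 0.0345. First find Macaulay duration:
  t   CF        PV=CF/(1+0.0345)^t    t·PV
  1        12.50        12.0831        12.0831
  2        12.50        11.6802        23.3603
  3        12.50        11.2906        33.8719
  4        12.50        10.9141        43.6564
  5        12.50        10.5501        52.7506
  6     1,012.50       826.0609     4,956.3654
  Σ                    882.5791     5,122.0878
P = 882.5791; Macaulay duration = 5,122.0878 / 882.5791 = 5.80355 half-year periods = 2.90177 years.
Modified duration = D_Mac / (1 + y) = 2.90177 / 1.0345 = 2.80500 years.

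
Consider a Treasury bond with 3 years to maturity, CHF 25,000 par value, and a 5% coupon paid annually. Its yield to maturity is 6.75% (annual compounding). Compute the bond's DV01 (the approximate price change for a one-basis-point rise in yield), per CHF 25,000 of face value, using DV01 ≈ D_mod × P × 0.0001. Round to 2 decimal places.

CHF 6.38

Periodic yield y = 0.0675.
  t   CF        PV=CF/(1+0.0675)^t    t·PV
  1     1,250.00     1,170.9602     1,170.9602
  2     1,250.00     1,096.9182     2,193.8364
  3    26,250.00    21,578.7189    64,736.1566
  Σ                 23,846.5972    68,100.9532
P = 23,846.5972; D_Mac = 2.85579 yrs; D_mod = 2.67522 yrs.
DV01 ≈ 2.67522 × 23,846.5972 × 0.0001 = 6.379480.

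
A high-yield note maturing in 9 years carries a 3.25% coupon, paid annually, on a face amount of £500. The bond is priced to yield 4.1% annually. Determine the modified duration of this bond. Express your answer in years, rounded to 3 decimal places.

7.593 years

Periodic yield y = 0.041. First find Macaulay duration:
  t   CF        PV=CF/(1+0.041)^t    t·PV
  1        16.25        15.6100        15.6100
  2        16.25        14.9952        29.9904
  3        16.25        14.4046        43.2138
  4        16.25        13.8373        55.3491
  5        16.25        13.2923        66.4614
  6        16.25        12.7688        76.6126
  7        16.25        12.2659        85.8611
  8        16.25        11.7828        94.2622
  9       516.25       359.5866     3,236.2794
  Σ                    468.5433     3,703.6399
P = 468.5433; Macaulay duration = 3,703.6399 / 468.5433 = 7.90458 years.
Modified duration = D_Mac / (1 + y) = 7.90458 / 1.041 = 7.59326 years.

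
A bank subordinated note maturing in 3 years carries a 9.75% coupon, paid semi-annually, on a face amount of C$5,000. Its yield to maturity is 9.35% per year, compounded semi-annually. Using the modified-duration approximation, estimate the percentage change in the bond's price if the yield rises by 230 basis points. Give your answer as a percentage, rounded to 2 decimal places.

-5.88%

Periodic yield y = 0.04675. Modified duration first:
  t   CF        PV=CF/(1+0.04675)^t    t·PV
  1       243.75       232.8636       232.8636
  2       243.75       222.4635       444.9269
  3       243.75       212.5278       637.5834
  4       243.75       203.0359       812.1434
  5       243.75       193.9679       969.8393
  6     5,243.75     3,986.4302    23,918.5810
  Σ                  5,051.2888    27,015.9376
P = 5,051.2888; D_Mac = 5.34833 half-year periods = 2.67416 yrs; D_mod = 2.67416/(1+0.04675) = 2.55473 yrs.
ΔP/P ≈ -D_mod · Δy = -2.55473 × (+0.023) = -0.058759 = -5.8759%.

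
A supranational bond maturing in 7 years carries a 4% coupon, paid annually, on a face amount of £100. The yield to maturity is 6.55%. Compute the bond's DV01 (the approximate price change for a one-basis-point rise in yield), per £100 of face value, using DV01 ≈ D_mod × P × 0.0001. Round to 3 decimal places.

Periodic yield y = 0.0655.
  t   CF        PV=CF/(1+0.0655)^t    t·PV
  1         4.00         3.7541         3.7541
  2         4.00         3.5233         7.0467
  3         4.00         3.3067         9.9202
  4         4.00         3.1035        12.4138
  5         4.00         2.9127        14.5634
  6         4.00         2.7336        16.4018
  7       104.00        66.7051       466.9358
  Σ                     86.0391       531.0358
P = 86.0391; D_Mac = 6.17203 yrs; D_mod = 5.79262 yrs.
DV01 ≈ 5.79262 × 86.0391 × 0.0001 = 0.049839.

£0.050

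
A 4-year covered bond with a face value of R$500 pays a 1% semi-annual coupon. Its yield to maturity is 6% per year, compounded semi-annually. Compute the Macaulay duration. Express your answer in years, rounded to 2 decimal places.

3.92 years

Periodic yield y = 0.03. Discount each cash flow and weight by its period:
  t   CF        PV=CF/(1+0.03)^t    t·PV
  1         2.50         2.4272         2.4272
  2         2.50         2.3565         4.7130
  3         2.50         2.2879         6.8636
  4         2.50         2.2212         8.8849
  5         2.50         2.1565        10.7826
  6         2.50         2.0937        12.5623
  7         2.50         2.0327        14.2291
  8       502.50       396.6781     3,173.4251
  Σ                    412.2538     3,233.8877
Price P = Σ PV = 412.2538.
Macaulay duration = Σ(t·PV) / P = 3,233.8877 / 412.2538 = 7.84441 half-year periods.
In years: 7.84441 / 2 = 3.92220 years.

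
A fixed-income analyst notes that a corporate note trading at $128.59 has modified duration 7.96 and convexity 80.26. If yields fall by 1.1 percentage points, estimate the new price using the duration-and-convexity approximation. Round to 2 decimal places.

$140.47

Duration effect: -D_mod·Δy = -7.96 × (-0.011) = +0.087560
Convexity effect: ½·C·(Δy)² = 0.5 × 80.26 × (-0.011)² = +0.00485573
ΔP/P ≈ +0.087560 + 0.00485573 = +0.09241573
New price ≈ 128.59 × (1 + 0.09241573) = 140.4737387207.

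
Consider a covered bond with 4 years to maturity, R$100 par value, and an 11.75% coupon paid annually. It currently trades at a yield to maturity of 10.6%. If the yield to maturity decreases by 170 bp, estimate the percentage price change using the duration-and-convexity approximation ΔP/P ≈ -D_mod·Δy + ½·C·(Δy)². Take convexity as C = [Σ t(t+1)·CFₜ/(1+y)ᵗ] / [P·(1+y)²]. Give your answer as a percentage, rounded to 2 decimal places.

With y = 0.106:
  t   CF        PV=CF/(1+0.106)^t    t·PV        t(t+1)·PV
  1        11.75        10.6239        10.6239          21.2477
  2        11.75         9.6057        19.2113          57.6340
  3        11.75         8.6851        26.0552         104.2206
  4       111.75        74.6839       298.7356       1,493.6781
  Σ                    103.5985       354.6260       1,676.7805
P = 103.5985; D_Mac = 3.42308 yrs; D_mod = 3.09501 yrs; C = 13.23160.
Duration effect: -3.09501 × (-0.017) = +0.052615
Convexity effect: 0.5 × 13.23160 × (-0.017)² = +0.0019120
ΔP/P ≈ +0.052615 + 0.0019120 = +0.054527 = +5.4527%.

+5.45%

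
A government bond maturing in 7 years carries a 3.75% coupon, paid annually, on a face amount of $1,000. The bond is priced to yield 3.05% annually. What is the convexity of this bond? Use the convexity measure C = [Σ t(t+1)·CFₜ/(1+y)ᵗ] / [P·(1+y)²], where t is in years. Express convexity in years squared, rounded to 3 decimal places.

45.774

With y = 0.0305:
  t   CF        PV=CF/(1+0.0305)^t    t·PV        t(t+1)·PV
  1        37.50        36.3901        36.3901          72.7802
  2        37.50        35.3131        70.6261         211.8783
  3        37.50        34.2679       102.8036         411.2146
  4        37.50        33.2536       133.0146         665.0729
  5        37.50        32.2694       161.3471         968.0829
  6        37.50        31.3143       187.8861       1,315.2024
  7     1,037.50       840.7215     5,885.0502      47,080.4017
  Σ                  1,043.5299     6,577.1179      50,724.6330
P = 1,043.5299.
Convexity = Σ t(t+1)·PV / [P·(1+y)²] = 50,724.6330 / (1,043.5299 × 1.061930) = 45.77391.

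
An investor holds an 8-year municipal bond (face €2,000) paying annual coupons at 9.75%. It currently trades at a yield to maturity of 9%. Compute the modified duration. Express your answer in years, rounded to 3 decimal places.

5.462 years

Periodic yield y = 0.09. First find Macaulay duration:
  t   CF        PV=CF/(1+0.09)^t    t·PV
  1       195.00       178.8991       178.8991
  2       195.00       164.1276       328.2552
  3       195.00       150.5758       451.7273
  4       195.00       138.1429       552.5717
  5       195.00       126.7366       633.6831
  6       195.00       116.2721       697.6328
  7       195.00       106.6717       746.7017
  8     2,195.00     1,101.5965     8,812.7719
  Σ                  2,083.0223    12,402.2428
P = 2,083.0223; Macaulay duration = 12,402.2428 / 2,083.0223 = 5.95397 years.
Modified duration = D_Mac / (1 + y) = 5.95397 / 1.09 = 5.46235 years.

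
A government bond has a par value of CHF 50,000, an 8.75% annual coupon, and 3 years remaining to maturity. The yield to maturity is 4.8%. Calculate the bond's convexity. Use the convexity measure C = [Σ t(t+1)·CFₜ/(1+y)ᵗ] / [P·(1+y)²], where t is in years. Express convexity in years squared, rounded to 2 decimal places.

With y = 0.048:
  t   CF        PV=CF/(1+0.048)^t    t·PV        t(t+1)·PV
  1     4,375.00     4,174.6183     4,174.6183       8,349.2366
  2     4,375.00     3,983.4144     7,966.8289      23,900.4866
  3    54,375.00    47,240.6019   141,721.8056     566,887.2223
  Σ                 55,398.6346   153,863.2528     599,136.9455
P = 55,398.6346.
Convexity = Σ t(t+1)·PV / [P·(1+y)²] = 599,136.9455 / (55,398.6346 × 1.098304) = 9.84701.

9.85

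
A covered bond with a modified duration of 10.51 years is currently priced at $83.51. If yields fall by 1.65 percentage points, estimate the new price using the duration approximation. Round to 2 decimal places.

$97.99

Duration approximation: ΔP/P ≈ -D_mod · Δy = -10.51 × (-0.0165) = +0.173415.
New price ≈ 83.51 × (1 + 0.173415) = 97.99188665.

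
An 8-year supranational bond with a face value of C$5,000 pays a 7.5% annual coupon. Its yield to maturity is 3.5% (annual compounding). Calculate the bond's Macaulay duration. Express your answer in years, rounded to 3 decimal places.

Periodic yield y = 0.035. Discount each cash flow and weight by its year:
  t   CF        PV=CF/(1+0.035)^t    t·PV
  1       375.00       362.3188       362.3188
  2       375.00       350.0665       700.1330
  3       375.00       338.2285     1,014.6855
  4       375.00       326.7908     1,307.1633
  5       375.00       315.7399     1,578.6997
  6       375.00       305.0627     1,830.3764
  7       375.00       294.7466     2,063.2263
  8     5,375.00     4,081.8371    32,654.6969
  Σ                  6,374.7911    41,511.3001
Price P = Σ PV = 6,374.7911.
Macaulay duration = Σ(t·PV) / P = 41,511.3001 / 6,374.7911 = 6.51179 years.

6.512 years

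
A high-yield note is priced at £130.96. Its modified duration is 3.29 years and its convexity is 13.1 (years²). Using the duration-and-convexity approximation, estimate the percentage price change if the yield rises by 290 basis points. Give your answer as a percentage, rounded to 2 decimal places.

Duration effect: -D_mod·Δy = -3.29 × (+0.029) = -0.095410
Convexity effect: ½·C·(Δy)² = 0.5 × 13.1 × (0.029)² = +0.00550855
ΔP/P ≈ -0.095410 + 0.00550855 = -0.08990145
= -8.990145%.

-8.99%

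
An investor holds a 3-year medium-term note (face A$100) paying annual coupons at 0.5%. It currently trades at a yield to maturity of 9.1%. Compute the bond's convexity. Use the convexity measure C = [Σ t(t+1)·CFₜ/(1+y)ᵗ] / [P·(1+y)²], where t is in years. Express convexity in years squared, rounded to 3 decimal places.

10.005

With y = 0.091:
  t   CF        PV=CF/(1+0.091)^t    t·PV        t(t+1)·PV
  1         0.50         0.4583         0.4583           0.9166
  2         0.50         0.4201         0.8401           2.5204
  3       100.50        77.3912       232.1737         928.6949
  Σ                     78.2696       233.4722         932.1319
P = 78.2696.
Convexity = Σ t(t+1)·PV / [P·(1+y)²] = 932.1319 / (78.2696 × 1.190281) = 10.00541.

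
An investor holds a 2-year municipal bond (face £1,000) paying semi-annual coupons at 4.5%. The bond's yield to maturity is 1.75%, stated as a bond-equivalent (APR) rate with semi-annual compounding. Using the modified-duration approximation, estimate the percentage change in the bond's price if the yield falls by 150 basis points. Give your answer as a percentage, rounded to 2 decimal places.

+2.88%

Periodic yield y = 0.00875. Modified duration first:
  t   CF        PV=CF/(1+0.00875)^t    t·PV
  1        22.50        22.3048        22.3048
  2        22.50        22.1114        44.2227
  3        22.50        21.9196        65.7587
  4     1,022.50       987.4819     3,949.9274
  Σ                  1,053.8176     4,082.2137
P = 1,053.8176; D_Mac = 3.87374 half-year periods = 1.93687 yrs; D_mod = 1.93687/(1+0.00875) = 1.92007 yrs.
ΔP/P ≈ -D_mod · Δy = -1.92007 × (-0.015) = +0.028801 = +2.8801%.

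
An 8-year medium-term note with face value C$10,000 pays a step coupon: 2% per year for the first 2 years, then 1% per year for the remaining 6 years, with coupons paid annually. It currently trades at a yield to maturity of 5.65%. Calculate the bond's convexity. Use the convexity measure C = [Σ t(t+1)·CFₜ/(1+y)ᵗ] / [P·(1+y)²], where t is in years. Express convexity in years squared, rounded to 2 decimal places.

59.47

With y = 0.0565:
  t   CF        PV=CF/(1+0.0565)^t    t·PV        t(t+1)·PV
  1       200.00       189.3043       189.3043         378.6086
  2       200.00       179.1806       358.3612       1,075.0836
  3       100.00        84.7991       254.3974       1,017.5898
  4       100.00        80.2642       321.0569       1,605.2844
  5       100.00        75.9718       379.8591       2,279.1544
  6       100.00        71.9090       431.4537       3,020.1762
  7       100.00        68.0634       476.4436       3,811.5491
  8    10,100.00     6,506.7686    52,054.1489     468,487.3397
  Σ                  7,256.2610    54,465.0251     481,674.7858
P = 7,256.2610.
Convexity = Σ t(t+1)·PV / [P·(1+y)²] = 481,674.7858 / (7,256.2610 × 1.116192) = 59.47056.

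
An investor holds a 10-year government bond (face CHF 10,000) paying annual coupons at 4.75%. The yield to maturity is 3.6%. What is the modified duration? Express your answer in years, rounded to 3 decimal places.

Periodic yield y = 0.036. First find Macaulay duration:
  t   CF        PV=CF/(1+0.036)^t    t·PV
  1       475.00       458.4942       458.4942
  2       475.00       442.5620       885.1240
  3       475.00       427.1834     1,281.5501
  4       475.00       412.3392     1,649.3567
  5       475.00       398.0108     1,990.0539
  6       475.00       384.1803     2,305.0817
  7       475.00       370.8304     2,595.8128
  8       475.00       357.9444     2,863.5552
  9       475.00       345.5062     3,109.5556
  10   10,475.00     7,354.5563    73,545.5631
  Σ                 10,951.6071    90,684.1471
P = 10,951.6071; Macaulay duration = 90,684.1471 / 10,951.6071 = 8.28044 years.
Modified duration = D_Mac / (1 + y) = 8.28044 / 1.036 = 7.99270 years.

7.993 years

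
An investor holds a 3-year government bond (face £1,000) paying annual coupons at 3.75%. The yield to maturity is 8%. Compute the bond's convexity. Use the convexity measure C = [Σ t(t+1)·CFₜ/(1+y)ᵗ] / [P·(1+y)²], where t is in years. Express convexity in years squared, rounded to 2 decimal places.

9.77

With y = 0.08:
  t   CF        PV=CF/(1+0.08)^t    t·PV        t(t+1)·PV
  1        37.50        34.7222        34.7222          69.4444
  2        37.50        32.1502        64.3004         192.9012
  3     1,037.50       823.6010     2,470.8029       9,883.2114
  Σ                    890.4734     2,569.8255      10,145.5571
P = 890.4734.
Convexity = Σ t(t+1)·PV / [P·(1+y)²] = 10,145.5571 / (890.4734 × 1.166400) = 9.76804.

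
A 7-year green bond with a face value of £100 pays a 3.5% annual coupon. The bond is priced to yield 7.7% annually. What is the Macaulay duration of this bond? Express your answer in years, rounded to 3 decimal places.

6.221 years

Periodic yield y = 0.077. Discount each cash flow and weight by its year:
  t   CF        PV=CF/(1+0.077)^t    t·PV
  1         3.50         3.2498         3.2498
  2         3.50         3.0174         6.0349
  3         3.50         2.8017         8.4051
  4         3.50         2.6014        10.4056
  5         3.50         2.4154        12.0770
  6         3.50         2.2427        13.4563
  7       103.50        61.5787       431.0508
  Σ                     77.9071       484.6794
Price P = Σ PV = 77.9071.
Macaulay duration = Σ(t·PV) / P = 484.6794 / 77.9071 = 6.22125 years.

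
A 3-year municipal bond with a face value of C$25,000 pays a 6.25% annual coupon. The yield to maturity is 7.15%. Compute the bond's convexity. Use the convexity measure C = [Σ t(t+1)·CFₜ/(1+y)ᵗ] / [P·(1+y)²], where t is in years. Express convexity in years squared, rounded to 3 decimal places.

With y = 0.0715:
  t   CF        PV=CF/(1+0.0715)^t    t·PV        t(t+1)·PV
  1     1,562.50     1,458.2361     1,458.2361       2,916.4722
  2     1,562.50     1,360.9296     2,721.8593       8,165.5779
  3    26,562.50    21,591.9776    64,775.9328     259,103.7314
  Σ                 24,411.1434    68,956.0283     270,185.7815
P = 24,411.1434.
Convexity = Σ t(t+1)·PV / [P·(1+y)²] = 270,185.7815 / (24,411.1434 × 1.148112) = 9.64029.

9.640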